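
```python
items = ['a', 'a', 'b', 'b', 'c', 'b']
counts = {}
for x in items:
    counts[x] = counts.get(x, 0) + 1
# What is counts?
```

Initial: counts = {}, items = ['a', 'a', 'b', 'b', 'c', 'b']
See 'a': counts = {'a': 1}
See 'a': counts = {'a': 2}
See 'b': counts = {'a': 2, 'b': 1}
See 'b': counts = {'a': 2, 'b': 2}
See 'c': counts = {'a': 2, 'b': 2, 'c': 1}
See 'b': counts = {'a': 2, 'b': 3, 'c': 1}

{'a': 2, 'b': 3, 'c': 1}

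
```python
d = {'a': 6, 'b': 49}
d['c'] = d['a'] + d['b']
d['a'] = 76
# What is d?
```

After line 1: d = {'a': 6, 'b': 49}
After line 2 (d['c'] = 6 + 49): d = {'a': 6, 'b': 49, 'c': 55}
After line 3: d = {'a': 76, 'b': 49, 'c': 55}

{'a': 76, 'b': 49, 'c': 55}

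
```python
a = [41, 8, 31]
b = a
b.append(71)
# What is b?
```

After line 1: a = [41, 8, 31]
After line 2 (b = a is an alias, same object): a = [41, 8, 31], b = [41, 8, 31]
After line 3 (b.append mutates the shared list): a = [41, 8, 31, 71], b = [41, 8, 31, 71]

[41, 8, 31, 71]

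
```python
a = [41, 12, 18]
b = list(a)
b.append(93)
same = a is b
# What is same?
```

After line 1: a = [41, 12, 18]
After line 2 (b = list(a) is a shallow copy, new object): a = [41, 12, 18], b = [41, 12, 18]
After line 3 (append only mutates b): a = [41, 12, 18], b = [41, 12, 18, 93]
After line 4 (same = a is b; different objects -> False): same = False

False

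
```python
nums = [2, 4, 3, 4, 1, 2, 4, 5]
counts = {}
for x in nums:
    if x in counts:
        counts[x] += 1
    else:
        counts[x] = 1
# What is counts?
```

Initial: counts = {}, nums = [2, 4, 3, 4, 1, 2, 4, 5]
See 2: counts = {2: 1}
See 4: counts = {2: 1, 4: 1}
See 3: counts = {2: 1, 4: 1, 3: 1}
See 4: counts = {2: 1, 4: 2, 3: 1}
See 1: counts = {2: 1, 4: 2, 3: 1, 1: 1}
See 2: counts = {2: 2, 4: 2, 3: 1, 1: 1}
See 4: counts = {2: 2, 4: 3, 3: 1, 1: 1}
See 5: counts = {2: 2, 4: 3, 3: 1, 1: 1, 5: 1}

{2: 2, 4: 3, 3: 1, 1: 1, 5: 1}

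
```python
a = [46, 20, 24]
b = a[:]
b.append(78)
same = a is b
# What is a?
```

After line 1: a = [46, 20, 24]
After line 2 (b = a[:] is a shallow copy, new object): a = [46, 20, 24], b = [46, 20, 24]
After line 3 (append only mutates b): a = [46, 20, 24], b = [46, 20, 24, 78]
After line 4 (same = a is b; different objects -> False): same = False

[46, 20, 24]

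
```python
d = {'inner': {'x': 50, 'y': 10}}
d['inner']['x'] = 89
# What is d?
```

After line 1: d = {'inner': {'x': 50, 'y': 10}}
After line 2 (inner x overwritten): d = {'inner': {'x': 89, 'y': 10}}

{'inner': {'x': 89, 'y': 10}}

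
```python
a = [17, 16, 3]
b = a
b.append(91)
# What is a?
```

After line 1: a = [17, 16, 3]
After line 2 (b = a is an alias, same object): a = [17, 16, 3], b = [17, 16, 3]
After line 3 (b.append mutates the shared list): a = [17, 16, 3, 91], b = [17, 16, 3, 91]

[17, 16, 3, 91]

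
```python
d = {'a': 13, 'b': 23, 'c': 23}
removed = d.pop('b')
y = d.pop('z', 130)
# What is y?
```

After line 1: d = {'a': 13, 'b': 23, 'c': 23}
After line 2 (pop 'b' returns 23): d = {'a': 13, 'c': 23}, removed = 23
After line 3 (pop 'z' missing, returns default 130): d = {'a': 13, 'c': 23}, y = 130

130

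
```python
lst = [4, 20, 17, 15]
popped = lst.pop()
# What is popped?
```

15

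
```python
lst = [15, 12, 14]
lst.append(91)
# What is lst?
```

[15, 12, 14, 91]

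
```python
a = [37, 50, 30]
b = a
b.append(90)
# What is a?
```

After line 1: a = [37, 50, 30]
After line 2 (b = a is an alias, same object): a = [37, 50, 30], b = [37, 50, 30]
After line 3 (b.append mutates the shared list): a = [37, 50, 30, 90], b = [37, 50, 30, 90]

[37, 50, 30, 90]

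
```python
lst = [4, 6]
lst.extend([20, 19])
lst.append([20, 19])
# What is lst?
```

After line 1: lst = [4, 6]
After line 2 (extend unpacks [20, 19]): lst = [4, 6, 20, 19]
After line 3 (append adds [20, 19] as single element): lst = [4, 6, 20, 19, [20, 19]]

[4, 6, 20, 19, [20, 19]]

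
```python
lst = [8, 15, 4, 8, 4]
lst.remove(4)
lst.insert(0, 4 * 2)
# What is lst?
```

After line 1: lst = [8, 15, 4, 8, 4]
After line 2 (remove first 4): lst = [8, 15, 8, 4]
After line 3 (insert 8 at index 0): lst = [8, 8, 15, 8, 4]

[8, 8, 15, 8, 4]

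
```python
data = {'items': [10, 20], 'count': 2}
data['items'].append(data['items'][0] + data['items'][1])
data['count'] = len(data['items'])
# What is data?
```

After line 1: data = {'items': [10, 20], 'count': 2}
After line 2 (append 10 + 20 = 30): data = {'items': [10, 20, 30], 'count': 2}
After line 3 (count = len(items) = 3): data = {'items': [10, 20, 30], 'count': 3}

{'items': [10, 20, 30], 'count': 3}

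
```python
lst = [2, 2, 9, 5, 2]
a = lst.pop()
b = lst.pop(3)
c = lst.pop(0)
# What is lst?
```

After line 1: lst = [2, 2, 9, 5, 2]
After line 2 (pop() -> a = 2): lst = [2, 2, 9, 5]
After line 3 (pop(3) -> b = 5): lst = [2, 2, 9]
After line 4 (pop(0) -> c = 2): lst = [2, 9]

[2, 9]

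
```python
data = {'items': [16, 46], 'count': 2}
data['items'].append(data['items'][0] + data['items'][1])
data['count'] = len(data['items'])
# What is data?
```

After line 1: data = {'items': [16, 46], 'count': 2}
After line 2 (append 16 + 46 = 62): data = {'items': [16, 46, 62], 'count': 2}
After line 3 (count = len(items) = 3): data = {'items': [16, 46, 62], 'count': 3}

{'items': [16, 46, 62], 'count': 3}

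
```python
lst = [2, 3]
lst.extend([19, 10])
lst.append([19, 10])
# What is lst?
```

After line 1: lst = [2, 3]
After line 2 (extend unpacks [19, 10]): lst = [2, 3, 19, 10]
After line 3 (append adds [19, 10] as single element): lst = [2, 3, 19, 10, [19, 10]]

[2, 3, 19, 10, [19, 10]]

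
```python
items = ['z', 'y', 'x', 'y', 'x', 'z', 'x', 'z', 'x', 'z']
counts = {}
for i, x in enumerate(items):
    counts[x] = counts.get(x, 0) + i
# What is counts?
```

Initial: counts = {}, items = ['z', 'y', 'x', 'y', 'x', 'z', 'x', 'z', 'x', 'z']
i=0, x='z': counts = {'z': 0}
i=1, x='y': counts = {'z': 0, 'y': 1}
i=2, x='x': counts = {'z': 0, 'y': 1, 'x': 2}
i=3, x='y': counts = {'z': 0, 'y': 4, 'x': 2}
i=4, x='x': counts = {'z': 0, 'y': 4, 'x': 6}
i=5, x='z': counts = {'z': 5, 'y': 4, 'x': 6}
i=6, x='x': counts = {'z': 5, 'y': 4, 'x': 12}
i=7, x='z': counts = {'z': 12, 'y': 4, 'x': 12}
i=8, x='x': counts = {'z': 12, 'y': 4, 'x': 20}
i=9, x='z': counts = {'z': 21, 'y': 4, 'x': 20}

{'z': 21, 'y': 4, 'x': 20}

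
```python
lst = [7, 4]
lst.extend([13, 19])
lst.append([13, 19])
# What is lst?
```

After line 1: lst = [7, 4]
After line 2 (extend unpacks [13, 19]): lst = [7, 4, 13, 19]
After line 3 (append adds [13, 19] as single element): lst = [7, 4, 13, 19, [13, 19]]

[7, 4, 13, 19, [13, 19]]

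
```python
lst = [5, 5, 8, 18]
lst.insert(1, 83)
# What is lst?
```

[5, 83, 5, 8, 18]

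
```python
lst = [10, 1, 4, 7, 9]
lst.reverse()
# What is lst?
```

[9, 7, 4, 1, 10]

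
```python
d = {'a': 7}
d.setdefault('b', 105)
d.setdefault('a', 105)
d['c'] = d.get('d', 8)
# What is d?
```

After line 1: d = {'a': 7}
After line 2 (setdefault adds 'b'=105): d = {'a': 7, 'b': 105}
After line 3 (setdefault 'a' no-op, already exists): d = {'a': 7, 'b': 105}
After line 4 (get('d', 8) returns default since 'd' not in d): d = {'a': 7, 'b': 105, 'c': 8}

{'a': 7, 'b': 105, 'c': 8}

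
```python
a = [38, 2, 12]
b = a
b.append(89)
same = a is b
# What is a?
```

After line 1: a = [38, 2, 12]
After line 2 (b = a is an alias, same object): a = [38, 2, 12], b = [38, 2, 12]
After line 3 (b.append mutates the shared list): a = [38, 2, 12, 89], b = [38, 2, 12, 89]
After line 4 (same = a is b; same object -> True): same = True

[38, 2, 12, 89]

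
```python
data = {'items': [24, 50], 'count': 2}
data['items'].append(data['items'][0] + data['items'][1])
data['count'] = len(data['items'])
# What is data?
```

After line 1: data = {'items': [24, 50], 'count': 2}
After line 2 (append 24 + 50 = 74): data = {'items': [24, 50, 74], 'count': 2}
After line 3 (count = len(items) = 3): data = {'items': [24, 50, 74], 'count': 3}

{'items': [24, 50, 74], 'count': 3}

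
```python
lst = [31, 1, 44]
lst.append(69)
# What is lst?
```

[31, 1, 44, 69]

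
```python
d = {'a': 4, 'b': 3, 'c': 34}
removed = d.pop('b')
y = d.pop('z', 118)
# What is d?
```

After line 1: d = {'a': 4, 'b': 3, 'c': 34}
After line 2 (pop 'b' returns 3): d = {'a': 4, 'c': 34}, removed = 3
After line 3 (pop 'z' missing, returns default 118): d = {'a': 4, 'c': 34}, y = 118

{'a': 4, 'c': 34}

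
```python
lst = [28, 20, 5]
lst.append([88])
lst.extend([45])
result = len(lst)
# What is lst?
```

After line 1: lst = [28, 20, 5]
After line 2 (append adds [88] as single element): lst = [28, 20, 5, [88]]
After line 3 (extend unpacks [45], adds 45): lst = [28, 20, 5, [88], 45]
After line 4: result = len(lst) = 5

[28, 20, 5, [88], 45]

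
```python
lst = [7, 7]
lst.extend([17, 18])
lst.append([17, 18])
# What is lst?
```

After line 1: lst = [7, 7]
After line 2 (extend unpacks [17, 18]): lst = [7, 7, 17, 18]
After line 3 (append adds [17, 18] as single element): lst = [7, 7, 17, 18, [17, 18]]

[7, 7, 17, 18, [17, 18]]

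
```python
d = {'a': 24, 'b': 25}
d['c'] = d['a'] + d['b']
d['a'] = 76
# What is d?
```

After line 1: d = {'a': 24, 'b': 25}
After line 2 (d['c'] = 24 + 25): d = {'a': 24, 'b': 25, 'c': 49}
After line 3: d = {'a': 76, 'b': 25, 'c': 49}

{'a': 76, 'b': 25, 'c': 49}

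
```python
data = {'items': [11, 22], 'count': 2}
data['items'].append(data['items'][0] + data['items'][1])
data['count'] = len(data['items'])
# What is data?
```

After line 1: data = {'items': [11, 22], 'count': 2}
After line 2 (append 11 + 22 = 33): data = {'items': [11, 22, 33], 'count': 2}
After line 3 (count = len(items) = 3): data = {'items': [11, 22, 33], 'count': 3}

{'items': [11, 22, 33], 'count': 3}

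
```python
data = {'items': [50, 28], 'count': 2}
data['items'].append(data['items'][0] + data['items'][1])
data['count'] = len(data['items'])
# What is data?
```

After line 1: data = {'items': [50, 28], 'count': 2}
After line 2 (append 50 + 28 = 78): data = {'items': [50, 28, 78], 'count': 2}
After line 3 (count = len(items) = 3): data = {'items': [50, 28, 78], 'count': 3}

{'items': [50, 28, 78], 'count': 3}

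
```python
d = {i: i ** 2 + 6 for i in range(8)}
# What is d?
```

{0: 6, 1: 7, 2: 10, 3: 15, 4: 22, 5: 31, 6: 42, 7: 55}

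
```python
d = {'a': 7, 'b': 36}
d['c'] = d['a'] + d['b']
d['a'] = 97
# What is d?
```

After line 1: d = {'a': 7, 'b': 36}
After line 2 (d['c'] = 7 + 36): d = {'a': 7, 'b': 36, 'c': 43}
After line 3: d = {'a': 97, 'b': 36, 'c': 43}

{'a': 97, 'b': 36, 'c': 43}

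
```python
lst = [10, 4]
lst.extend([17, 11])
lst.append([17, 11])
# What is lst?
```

After line 1: lst = [10, 4]
After line 2 (extend unpacks [17, 11]): lst = [10, 4, 17, 11]
After line 3 (append adds [17, 11] as single element): lst = [10, 4, 17, 11, [17, 11]]

[10, 4, 17, 11, [17, 11]]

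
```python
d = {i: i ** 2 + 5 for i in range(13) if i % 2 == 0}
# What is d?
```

{0: 5, 2: 9, 4: 21, 6: 41, 8: 69, 10: 105, 12: 149}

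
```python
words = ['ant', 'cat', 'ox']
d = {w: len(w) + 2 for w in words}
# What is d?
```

{'ant': 5, 'cat': 5, 'ox': 4}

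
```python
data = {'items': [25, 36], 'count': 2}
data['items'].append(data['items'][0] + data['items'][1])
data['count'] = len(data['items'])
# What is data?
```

After line 1: data = {'items': [25, 36], 'count': 2}
After line 2 (append 25 + 36 = 61): data = {'items': [25, 36, 61], 'count': 2}
After line 3 (count = len(items) = 3): data = {'items': [25, 36, 61], 'count': 3}

{'items': [25, 36, 61], 'count': 3}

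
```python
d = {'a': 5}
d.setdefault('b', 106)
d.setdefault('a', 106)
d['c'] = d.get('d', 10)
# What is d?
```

After line 1: d = {'a': 5}
After line 2 (setdefault adds 'b'=106): d = {'a': 5, 'b': 106}
After line 3 (setdefault 'a' no-op, already exists): d = {'a': 5, 'b': 106}
After line 4 (get('d', 10) returns default since 'd' not in d): d = {'a': 5, 'b': 106, 'c': 10}

{'a': 5, 'b': 106, 'c': 10}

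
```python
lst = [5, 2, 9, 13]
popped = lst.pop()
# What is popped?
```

13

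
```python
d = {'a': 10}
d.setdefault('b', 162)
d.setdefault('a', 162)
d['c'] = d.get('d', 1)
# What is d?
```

After line 1: d = {'a': 10}
After line 2 (setdefault adds 'b'=162): d = {'a': 10, 'b': 162}
After line 3 (setdefault 'a' no-op, already exists): d = {'a': 10, 'b': 162}
After line 4 (get('d', 1) returns default since 'd' not in d): d = {'a': 10, 'b': 162, 'c': 1}

{'a': 10, 'b': 162, 'c': 1}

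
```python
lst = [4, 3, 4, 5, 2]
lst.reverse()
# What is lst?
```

[2, 5, 4, 3, 4]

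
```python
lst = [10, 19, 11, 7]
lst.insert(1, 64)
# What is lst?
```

[10, 64, 19, 11, 7]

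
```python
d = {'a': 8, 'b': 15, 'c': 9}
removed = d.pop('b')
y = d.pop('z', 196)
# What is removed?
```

After line 1: d = {'a': 8, 'b': 15, 'c': 9}
After line 2 (pop 'b' returns 15): d = {'a': 8, 'c': 9}, removed = 15
After line 3 (pop 'z' missing, returns default 196): d = {'a': 8, 'c': 9}, y = 196

15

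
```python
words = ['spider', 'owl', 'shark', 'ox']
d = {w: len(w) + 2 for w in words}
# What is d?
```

{'spider': 8, 'owl': 5, 'shark': 7, 'ox': 4}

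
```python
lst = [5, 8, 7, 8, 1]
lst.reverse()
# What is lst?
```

[1, 8, 7, 8, 5]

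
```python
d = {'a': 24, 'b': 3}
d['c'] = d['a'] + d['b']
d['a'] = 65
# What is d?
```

After line 1: d = {'a': 24, 'b': 3}
After line 2 (d['c'] = 24 + 3): d = {'a': 24, 'b': 3, 'c': 27}
After line 3: d = {'a': 65, 'b': 3, 'c': 27}

{'a': 65, 'b': 3, 'c': 27}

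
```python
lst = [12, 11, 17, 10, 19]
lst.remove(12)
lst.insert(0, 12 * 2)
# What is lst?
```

After line 1: lst = [12, 11, 17, 10, 19]
After line 2 (remove first 12): lst = [11, 17, 10, 19]
After line 3 (insert 24 at index 0): lst = [24, 11, 17, 10, 19]

[24, 11, 17, 10, 19]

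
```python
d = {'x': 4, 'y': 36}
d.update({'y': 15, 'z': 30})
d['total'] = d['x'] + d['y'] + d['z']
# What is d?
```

After line 1: d = {'x': 4, 'y': 36}
After line 2 (y overwritten, z added): d = {'x': 4, 'y': 15, 'z': 30}
After line 3 (total = 4 + 15 + 30 = 49): d = {'x': 4, 'y': 15, 'z': 30, 'total': 49}

{'x': 4, 'y': 15, 'z': 30, 'total': 49}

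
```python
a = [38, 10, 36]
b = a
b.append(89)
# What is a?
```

After line 1: a = [38, 10, 36]
After line 2 (b = a is an alias, same object): a = [38, 10, 36], b = [38, 10, 36]
After line 3 (b.append mutates the shared list): a = [38, 10, 36, 89], b = [38, 10, 36, 89]

[38, 10, 36, 89]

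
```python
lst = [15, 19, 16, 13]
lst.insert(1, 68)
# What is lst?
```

[15, 68, 19, 16, 13]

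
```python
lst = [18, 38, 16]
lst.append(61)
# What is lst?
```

[18, 38, 16, 61]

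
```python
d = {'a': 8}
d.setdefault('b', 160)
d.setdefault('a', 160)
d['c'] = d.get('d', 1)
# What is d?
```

After line 1: d = {'a': 8}
After line 2 (setdefault adds 'b'=160): d = {'a': 8, 'b': 160}
After line 3 (setdefault 'a' no-op, already exists): d = {'a': 8, 'b': 160}
After line 4 (get('d', 1) returns default since 'd' not in d): d = {'a': 8, 'b': 160, 'c': 1}

{'a': 8, 'b': 160, 'c': 1}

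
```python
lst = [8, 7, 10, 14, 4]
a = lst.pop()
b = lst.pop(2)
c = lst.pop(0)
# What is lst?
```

After line 1: lst = [8, 7, 10, 14, 4]
After line 2 (pop() -> a = 4): lst = [8, 7, 10, 14]
After line 3 (pop(2) -> b = 10): lst = [8, 7, 14]
After line 4 (pop(0) -> c = 8): lst = [7, 14]

[7, 14]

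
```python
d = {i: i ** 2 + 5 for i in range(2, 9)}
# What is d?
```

{2: 9, 3: 14, 4: 21, 5: 30, 6: 41, 7: 54, 8: 69}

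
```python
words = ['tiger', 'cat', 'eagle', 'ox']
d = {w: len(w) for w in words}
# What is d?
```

{'tiger': 5, 'cat': 3, 'eagle': 5, 'ox': 2}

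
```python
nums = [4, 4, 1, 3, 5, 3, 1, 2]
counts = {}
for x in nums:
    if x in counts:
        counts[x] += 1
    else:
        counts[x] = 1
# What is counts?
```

Initial: counts = {}, nums = [4, 4, 1, 3, 5, 3, 1, 2]
See 4: counts = {4: 1}
See 4: counts = {4: 2}
See 1: counts = {4: 2, 1: 1}
See 3: counts = {4: 2, 1: 1, 3: 1}
See 5: counts = {4: 2, 1: 1, 3: 1, 5: 1}
See 3: counts = {4: 2, 1: 1, 3: 2, 5: 1}
See 1: counts = {4: 2, 1: 2, 3: 2, 5: 1}
See 2: counts = {4: 2, 1: 2, 3: 2, 5: 1, 2: 1}

{4: 2, 1: 2, 3: 2, 5: 1, 2: 1}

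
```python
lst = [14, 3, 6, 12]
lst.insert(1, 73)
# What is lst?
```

[14, 73, 3, 6, 12]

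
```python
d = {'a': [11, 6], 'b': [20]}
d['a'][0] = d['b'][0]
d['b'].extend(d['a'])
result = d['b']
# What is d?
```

After line 1: d = {'a': [11, 6], 'b': [20]}
After line 2 (a[0] = b[0] = 20): d = {'a': [20, 6], 'b': [20]}
After line 3 (b.extend(a) appends [20, 6]): d = {'a': [20, 6], 'b': [20, 20, 6]}
After line 4: result = d['b'] = [20, 20, 6]

{'a': [20, 6], 'b': [20, 20, 6]}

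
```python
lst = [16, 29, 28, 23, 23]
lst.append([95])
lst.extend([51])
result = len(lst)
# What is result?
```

After line 1: lst = [16, 29, 28, 23, 23]
After line 2 (append adds [95] as single element): lst = [16, 29, 28, 23, 23, [95]]
After line 3 (extend unpacks [51], adds 51): lst = [16, 29, 28, 23, 23, [95], 51]
After line 4: result = len(lst) = 7

7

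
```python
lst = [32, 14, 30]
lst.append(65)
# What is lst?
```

[32, 14, 30, 65]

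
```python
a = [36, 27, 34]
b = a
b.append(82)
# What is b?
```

After line 1: a = [36, 27, 34]
After line 2 (b = a is an alias, same object): a = [36, 27, 34], b = [36, 27, 34]
After line 3 (b.append mutates the shared list): a = [36, 27, 34, 82], b = [36, 27, 34, 82]

[36, 27, 34, 82]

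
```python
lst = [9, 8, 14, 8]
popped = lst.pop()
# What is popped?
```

8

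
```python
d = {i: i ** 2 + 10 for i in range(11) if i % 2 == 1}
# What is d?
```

{1: 11, 3: 19, 5: 35, 7: 59, 9: 91}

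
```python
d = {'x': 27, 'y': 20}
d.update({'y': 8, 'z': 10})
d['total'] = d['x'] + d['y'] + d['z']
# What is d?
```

After line 1: d = {'x': 27, 'y': 20}
After line 2 (y overwritten, z added): d = {'x': 27, 'y': 8, 'z': 10}
After line 3 (total = 27 + 8 + 10 = 45): d = {'x': 27, 'y': 8, 'z': 10, 'total': 45}

{'x': 27, 'y': 8, 'z': 10, 'total': 45}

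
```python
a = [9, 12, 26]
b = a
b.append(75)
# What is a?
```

After line 1: a = [9, 12, 26]
After line 2 (b = a is an alias, same object): a = [9, 12, 26], b = [9, 12, 26]
After line 3 (b.append mutates the shared list): a = [9, 12, 26, 75], b = [9, 12, 26, 75]

[9, 12, 26, 75]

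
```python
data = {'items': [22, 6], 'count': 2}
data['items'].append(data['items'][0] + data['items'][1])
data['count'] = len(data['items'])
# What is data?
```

After line 1: data = {'items': [22, 6], 'count': 2}
After line 2 (append 22 + 6 = 28): data = {'items': [22, 6, 28], 'count': 2}
After line 3 (count = len(items) = 3): data = {'items': [22, 6, 28], 'count': 3}

{'items': [22, 6, 28], 'count': 3}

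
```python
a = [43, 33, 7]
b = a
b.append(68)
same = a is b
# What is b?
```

After line 1: a = [43, 33, 7]
After line 2 (b = a is an alias, same object): a = [43, 33, 7], b = [43, 33, 7]
After line 3 (b.append mutates the shared list): a = [43, 33, 7, 68], b = [43, 33, 7, 68]
After line 4 (same = a is b; same object -> True): same = True

[43, 33, 7, 68]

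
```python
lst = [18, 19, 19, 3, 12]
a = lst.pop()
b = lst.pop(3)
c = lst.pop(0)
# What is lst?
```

After line 1: lst = [18, 19, 19, 3, 12]
After line 2 (pop() -> a = 12): lst = [18, 19, 19, 3]
After line 3 (pop(3) -> b = 3): lst = [18, 19, 19]
After line 4 (pop(0) -> c = 18): lst = [19, 19]

[19, 19]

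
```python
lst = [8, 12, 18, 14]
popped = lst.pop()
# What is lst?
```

[8, 12, 18]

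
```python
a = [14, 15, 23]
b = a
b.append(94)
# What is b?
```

After line 1: a = [14, 15, 23]
After line 2 (b = a is an alias, same object): a = [14, 15, 23], b = [14, 15, 23]
After line 3 (b.append mutates the shared list): a = [14, 15, 23, 94], b = [14, 15, 23, 94]

[14, 15, 23, 94]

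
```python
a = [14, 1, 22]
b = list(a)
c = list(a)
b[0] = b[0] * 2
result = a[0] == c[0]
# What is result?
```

After line 1: a = [14, 1, 22]
After line 2 (b = list(a), copy): a = [14, 1, 22], b = [14, 1, 22]
After line 3 (c = list(a) is a copy, new object): c = [14, 1, 22]
After line 4 (b[0] = 14 * 2 = 28; only b mutates (copy)): a = [14, 1, 22], b = [28, 1, 22], c = [14, 1, 22]
After line 5 (a[0] = 14, c[0] = 14; result = True)

True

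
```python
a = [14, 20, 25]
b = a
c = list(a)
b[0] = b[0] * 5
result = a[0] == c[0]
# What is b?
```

After line 1: a = [14, 20, 25]
After line 2 (b = a, alias): a = [14, 20, 25], b = [14, 20, 25]
After line 3 (c = list(a) is a copy, new object): c = [14, 20, 25]
After line 4 (b[0] = 14 * 5 = 70; mutates shared a/b): a = b = [70, 20, 25], c = [14, 20, 25]
After line 5 (a[0] = 70, c[0] = 14; result = False)

[70, 20, 25]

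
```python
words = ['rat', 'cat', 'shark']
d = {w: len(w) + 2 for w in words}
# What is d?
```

{'rat': 5, 'cat': 5, 'shark': 7}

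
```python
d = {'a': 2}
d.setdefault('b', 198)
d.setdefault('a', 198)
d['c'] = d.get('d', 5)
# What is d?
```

After line 1: d = {'a': 2}
After line 2 (setdefault adds 'b'=198): d = {'a': 2, 'b': 198}
After line 3 (setdefault 'a' no-op, already exists): d = {'a': 2, 'b': 198}
After line 4 (get('d', 5) returns default since 'd' not in d): d = {'a': 2, 'b': 198, 'c': 5}

{'a': 2, 'b': 198, 'c': 5}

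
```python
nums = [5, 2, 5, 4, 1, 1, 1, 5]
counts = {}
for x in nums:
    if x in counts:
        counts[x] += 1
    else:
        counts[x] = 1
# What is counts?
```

Initial: counts = {}, nums = [5, 2, 5, 4, 1, 1, 1, 5]
See 5: counts = {5: 1}
See 2: counts = {5: 1, 2: 1}
See 5: counts = {5: 2, 2: 1}
See 4: counts = {5: 2, 2: 1, 4: 1}
See 1: counts = {5: 2, 2: 1, 4: 1, 1: 1}
See 1: counts = {5: 2, 2: 1, 4: 1, 1: 2}
See 1: counts = {5: 2, 2: 1, 4: 1, 1: 3}
See 5: counts = {5: 3, 2: 1, 4: 1, 1: 3}

{5: 3, 2: 1, 4: 1, 1: 3}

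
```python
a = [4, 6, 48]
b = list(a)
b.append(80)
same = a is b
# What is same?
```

After line 1: a = [4, 6, 48]
After line 2 (b = list(a) is a shallow copy, new object): a = [4, 6, 48], b = [4, 6, 48]
After line 3 (append only mutates b): a = [4, 6, 48], b = [4, 6, 48, 80]
After line 4 (same = a is b; different objects -> False): same = False

False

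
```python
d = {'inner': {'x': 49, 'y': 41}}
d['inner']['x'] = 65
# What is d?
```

After line 1: d = {'inner': {'x': 49, 'y': 41}}
After line 2 (inner x overwritten): d = {'inner': {'x': 65, 'y': 41}}

{'inner': {'x': 65, 'y': 41}}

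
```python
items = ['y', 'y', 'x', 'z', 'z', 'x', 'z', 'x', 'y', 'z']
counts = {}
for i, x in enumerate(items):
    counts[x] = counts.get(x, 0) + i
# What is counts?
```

Initial: counts = {}, items = ['y', 'y', 'x', 'z', 'z', 'x', 'z', 'x', 'y', 'z']
i=0, x='y': counts = {'y': 0}
i=1, x='y': counts = {'y': 1}
i=2, x='x': counts = {'y': 1, 'x': 2}
i=3, x='z': counts = {'y': 1, 'x': 2, 'z': 3}
i=4, x='z': counts = {'y': 1, 'x': 2, 'z': 7}
i=5, x='x': counts = {'y': 1, 'x': 7, 'z': 7}
i=6, x='z': counts = {'y': 1, 'x': 7, 'z': 13}
i=7, x='x': counts = {'y': 1, 'x': 14, 'z': 13}
i=8, x='y': counts = {'y': 9, 'x': 14, 'z': 13}
i=9, x='z': counts = {'y': 9, 'x': 14, 'z': 22}

{'y': 9, 'x': 14, 'z': 22}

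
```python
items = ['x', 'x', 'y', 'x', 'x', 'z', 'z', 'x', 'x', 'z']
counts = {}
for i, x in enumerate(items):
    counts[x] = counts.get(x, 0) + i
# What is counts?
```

Initial: counts = {}, items = ['x', 'x', 'y', 'x', 'x', 'z', 'z', 'x', 'x', 'z']
i=0, x='x': counts = {'x': 0}
i=1, x='x': counts = {'x': 1}
i=2, x='y': counts = {'x': 1, 'y': 2}
i=3, x='x': counts = {'x': 4, 'y': 2}
i=4, x='x': counts = {'x': 8, 'y': 2}
i=5, x='z': counts = {'x': 8, 'y': 2, 'z': 5}
i=6, x='z': counts = {'x': 8, 'y': 2, 'z': 11}
i=7, x='x': counts = {'x': 15, 'y': 2, 'z': 11}
i=8, x='x': counts = {'x': 23, 'y': 2, 'z': 11}
i=9, x='z': counts = {'x': 23, 'y': 2, 'z': 20}

{'x': 23, 'y': 2, 'z': 20}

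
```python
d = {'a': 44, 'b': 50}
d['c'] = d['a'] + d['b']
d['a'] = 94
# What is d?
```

After line 1: d = {'a': 44, 'b': 50}
After line 2 (d['c'] = 44 + 50): d = {'a': 44, 'b': 50, 'c': 94}
After line 3: d = {'a': 94, 'b': 50, 'c': 94}

{'a': 94, 'b': 50, 'c': 94}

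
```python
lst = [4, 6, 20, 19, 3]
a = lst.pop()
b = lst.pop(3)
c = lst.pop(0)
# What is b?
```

After line 1: lst = [4, 6, 20, 19, 3]
After line 2 (pop() -> a = 3): lst = [4, 6, 20, 19]
After line 3 (pop(3) -> b = 19): lst = [4, 6, 20]
After line 4 (pop(0) -> c = 4): lst = [6, 20]

19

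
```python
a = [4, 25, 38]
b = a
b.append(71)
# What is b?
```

After line 1: a = [4, 25, 38]
After line 2 (b = a is an alias, same object): a = [4, 25, 38], b = [4, 25, 38]
After line 3 (b.append mutates the shared list): a = [4, 25, 38, 71], b = [4, 25, 38, 71]

[4, 25, 38, 71]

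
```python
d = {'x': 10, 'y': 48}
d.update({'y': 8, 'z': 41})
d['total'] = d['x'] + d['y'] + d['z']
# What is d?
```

After line 1: d = {'x': 10, 'y': 48}
After line 2 (y overwritten, z added): d = {'x': 10, 'y': 8, 'z': 41}
After line 3 (total = 10 + 8 + 41 = 59): d = {'x': 10, 'y': 8, 'z': 41, 'total': 59}

{'x': 10, 'y': 8, 'z': 41, 'total': 59}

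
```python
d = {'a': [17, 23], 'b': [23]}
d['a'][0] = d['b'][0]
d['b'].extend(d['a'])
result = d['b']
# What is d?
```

After line 1: d = {'a': [17, 23], 'b': [23]}
After line 2 (a[0] = b[0] = 23): d = {'a': [23, 23], 'b': [23]}
After line 3 (b.extend(a) appends [23, 23]): d = {'a': [23, 23], 'b': [23, 23, 23]}
After line 4: result = d['b'] = [23, 23, 23]

{'a': [23, 23], 'b': [23, 23, 23]}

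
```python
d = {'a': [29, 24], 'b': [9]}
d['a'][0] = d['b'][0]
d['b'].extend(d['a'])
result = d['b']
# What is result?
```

After line 1: d = {'a': [29, 24], 'b': [9]}
After line 2 (a[0] = b[0] = 9): d = {'a': [9, 24], 'b': [9]}
After line 3 (b.extend(a) appends [9, 24]): d = {'a': [9, 24], 'b': [9, 9, 24]}
After line 4: result = d['b'] = [9, 9, 24]

[9, 9, 24]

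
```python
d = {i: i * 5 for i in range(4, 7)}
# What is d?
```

{4: 20, 5: 25, 6: 30}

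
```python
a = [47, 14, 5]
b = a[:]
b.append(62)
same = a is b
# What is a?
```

After line 1: a = [47, 14, 5]
After line 2 (b = a[:] is a shallow copy, new object): a = [47, 14, 5], b = [47, 14, 5]
After line 3 (append only mutates b): a = [47, 14, 5], b = [47, 14, 5, 62]
After line 4 (same = a is b; different objects -> False): same = False

[47, 14, 5]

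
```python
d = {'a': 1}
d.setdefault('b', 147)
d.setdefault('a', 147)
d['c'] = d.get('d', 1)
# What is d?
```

After line 1: d = {'a': 1}
After line 2 (setdefault adds 'b'=147): d = {'a': 1, 'b': 147}
After line 3 (setdefault 'a' no-op, already exists): d = {'a': 1, 'b': 147}
After line 4 (get('d', 1) returns default since 'd' not in d): d = {'a': 1, 'b': 147, 'c': 1}

{'a': 1, 'b': 147, 'c': 1}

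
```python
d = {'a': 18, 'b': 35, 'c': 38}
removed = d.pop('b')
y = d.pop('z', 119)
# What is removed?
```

After line 1: d = {'a': 18, 'b': 35, 'c': 38}
After line 2 (pop 'b' returns 35): d = {'a': 18, 'c': 38}, removed = 35
After line 3 (pop 'z' missing, returns default 119): d = {'a': 18, 'c': 38}, y = 119

35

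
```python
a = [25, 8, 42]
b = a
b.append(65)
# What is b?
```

After line 1: a = [25, 8, 42]
After line 2 (b = a is an alias, same object): a = [25, 8, 42], b = [25, 8, 42]
After line 3 (b.append mutates the shared list): a = [25, 8, 42, 65], b = [25, 8, 42, 65]

[25, 8, 42, 65]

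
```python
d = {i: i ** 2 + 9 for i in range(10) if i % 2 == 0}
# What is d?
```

{0: 9, 2: 13, 4: 25, 6: 45, 8: 73}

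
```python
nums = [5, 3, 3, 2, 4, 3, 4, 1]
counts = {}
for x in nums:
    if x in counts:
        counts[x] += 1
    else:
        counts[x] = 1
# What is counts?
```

Initial: counts = {}, nums = [5, 3, 3, 2, 4, 3, 4, 1]
See 5: counts = {5: 1}
See 3: counts = {5: 1, 3: 1}
See 3: counts = {5: 1, 3: 2}
See 2: counts = {5: 1, 3: 2, 2: 1}
See 4: counts = {5: 1, 3: 2, 2: 1, 4: 1}
See 3: counts = {5: 1, 3: 3, 2: 1, 4: 1}
See 4: counts = {5: 1, 3: 3, 2: 1, 4: 2}
See 1: counts = {5: 1, 3: 3, 2: 1, 4: 2, 1: 1}

{5: 1, 3: 3, 2: 1, 4: 2, 1: 1}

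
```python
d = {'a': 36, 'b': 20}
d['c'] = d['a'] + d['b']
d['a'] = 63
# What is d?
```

After line 1: d = {'a': 36, 'b': 20}
After line 2 (d['c'] = 36 + 20): d = {'a': 36, 'b': 20, 'c': 56}
After line 3: d = {'a': 63, 'b': 20, 'c': 56}

{'a': 63, 'b': 20, 'c': 56}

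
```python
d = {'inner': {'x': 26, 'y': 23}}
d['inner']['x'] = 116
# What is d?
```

After line 1: d = {'inner': {'x': 26, 'y': 23}}
After line 2 (inner x overwritten): d = {'inner': {'x': 116, 'y': 23}}

{'inner': {'x': 116, 'y': 23}}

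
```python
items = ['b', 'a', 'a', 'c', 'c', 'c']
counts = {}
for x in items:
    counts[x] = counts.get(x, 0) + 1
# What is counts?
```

Initial: counts = {}, items = ['b', 'a', 'a', 'c', 'c', 'c']
See 'b': counts = {'b': 1}
See 'a': counts = {'b': 1, 'a': 1}
See 'a': counts = {'b': 1, 'a': 2}
See 'c': counts = {'b': 1, 'a': 2, 'c': 1}
See 'c': counts = {'b': 1, 'a': 2, 'c': 2}
See 'c': counts = {'b': 1, 'a': 2, 'c': 3}

{'b': 1, 'a': 2, 'c': 3}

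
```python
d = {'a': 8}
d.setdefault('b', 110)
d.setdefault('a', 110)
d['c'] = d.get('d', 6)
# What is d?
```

After line 1: d = {'a': 8}
After line 2 (setdefault adds 'b'=110): d = {'a': 8, 'b': 110}
After line 3 (setdefault 'a' no-op, already exists): d = {'a': 8, 'b': 110}
After line 4 (get('d', 6) returns default since 'd' not in d): d = {'a': 8, 'b': 110, 'c': 6}

{'a': 8, 'b': 110, 'c': 6}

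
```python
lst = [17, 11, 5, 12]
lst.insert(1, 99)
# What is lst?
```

[17, 99, 11, 5, 12]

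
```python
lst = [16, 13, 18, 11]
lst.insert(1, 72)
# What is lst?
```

[16, 72, 13, 18, 11]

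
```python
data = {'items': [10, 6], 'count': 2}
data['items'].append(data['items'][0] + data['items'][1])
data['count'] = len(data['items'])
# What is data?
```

After line 1: data = {'items': [10, 6], 'count': 2}
After line 2 (append 10 + 6 = 16): data = {'items': [10, 6, 16], 'count': 2}
After line 3 (count = len(items) = 3): data = {'items': [10, 6, 16], 'count': 3}

{'items': [10, 6, 16], 'count': 3}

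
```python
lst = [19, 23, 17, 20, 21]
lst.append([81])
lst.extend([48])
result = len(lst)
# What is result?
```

After line 1: lst = [19, 23, 17, 20, 21]
After line 2 (append adds [81] as single element): lst = [19, 23, 17, 20, 21, [81]]
After line 3 (extend unpacks [48], adds 48): lst = [19, 23, 17, 20, 21, [81], 48]
After line 4: result = len(lst) = 7

7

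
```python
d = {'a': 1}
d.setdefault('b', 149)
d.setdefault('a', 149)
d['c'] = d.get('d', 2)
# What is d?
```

After line 1: d = {'a': 1}
After line 2 (setdefault adds 'b'=149): d = {'a': 1, 'b': 149}
After line 3 (setdefault 'a' no-op, already exists): d = {'a': 1, 'b': 149}
After line 4 (get('d', 2) returns default since 'd' not in d): d = {'a': 1, 'b': 149, 'c': 2}

{'a': 1, 'b': 149, 'c': 2}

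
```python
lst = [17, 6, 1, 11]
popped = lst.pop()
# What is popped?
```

11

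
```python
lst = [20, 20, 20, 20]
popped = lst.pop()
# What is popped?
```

20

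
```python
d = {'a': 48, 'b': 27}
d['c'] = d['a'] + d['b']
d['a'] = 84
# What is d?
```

After line 1: d = {'a': 48, 'b': 27}
After line 2 (d['c'] = 48 + 27): d = {'a': 48, 'b': 27, 'c': 75}
After line 3: d = {'a': 84, 'b': 27, 'c': 75}

{'a': 84, 'b': 27, 'c': 75}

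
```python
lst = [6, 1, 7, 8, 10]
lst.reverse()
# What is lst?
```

[10, 8, 7, 1, 6]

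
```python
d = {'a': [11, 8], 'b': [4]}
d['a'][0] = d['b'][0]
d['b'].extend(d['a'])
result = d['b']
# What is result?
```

After line 1: d = {'a': [11, 8], 'b': [4]}
After line 2 (a[0] = b[0] = 4): d = {'a': [4, 8], 'b': [4]}
After line 3 (b.extend(a) appends [4, 8]): d = {'a': [4, 8], 'b': [4, 4, 8]}
After line 4: result = d['b'] = [4, 4, 8]

[4, 4, 8]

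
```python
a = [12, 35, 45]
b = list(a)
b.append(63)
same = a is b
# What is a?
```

After line 1: a = [12, 35, 45]
After line 2 (b = list(a) is a shallow copy, new object): a = [12, 35, 45], b = [12, 35, 45]
After line 3 (append only mutates b): a = [12, 35, 45], b = [12, 35, 45, 63]
After line 4 (same = a is b; different objects -> False): same = False

[12, 35, 45]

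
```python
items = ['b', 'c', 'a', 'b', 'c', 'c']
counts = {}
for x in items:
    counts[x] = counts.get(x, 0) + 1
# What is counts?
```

Initial: counts = {}, items = ['b', 'c', 'a', 'b', 'c', 'c']
See 'b': counts = {'b': 1}
See 'c': counts = {'b': 1, 'c': 1}
See 'a': counts = {'b': 1, 'c': 1, 'a': 1}
See 'b': counts = {'b': 2, 'c': 1, 'a': 1}
See 'c': counts = {'b': 2, 'c': 2, 'a': 1}
See 'c': counts = {'b': 2, 'c': 3, 'a': 1}

{'b': 2, 'c': 3, 'a': 1}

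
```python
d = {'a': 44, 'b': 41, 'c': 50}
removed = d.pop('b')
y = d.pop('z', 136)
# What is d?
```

After line 1: d = {'a': 44, 'b': 41, 'c': 50}
After line 2 (pop 'b' returns 41): d = {'a': 44, 'c': 50}, removed = 41
After line 3 (pop 'z' missing, returns default 136): d = {'a': 44, 'c': 50}, y = 136

{'a': 44, 'c': 50}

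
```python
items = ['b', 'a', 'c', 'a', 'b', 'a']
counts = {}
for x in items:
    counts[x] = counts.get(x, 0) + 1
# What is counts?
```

Initial: counts = {}, items = ['b', 'a', 'c', 'a', 'b', 'a']
See 'b': counts = {'b': 1}
See 'a': counts = {'b': 1, 'a': 1}
See 'c': counts = {'b': 1, 'a': 1, 'c': 1}
See 'a': counts = {'b': 1, 'a': 2, 'c': 1}
See 'b': counts = {'b': 2, 'a': 2, 'c': 1}
See 'a': counts = {'b': 2, 'a': 3, 'c': 1}

{'b': 2, 'a': 3, 'c': 1}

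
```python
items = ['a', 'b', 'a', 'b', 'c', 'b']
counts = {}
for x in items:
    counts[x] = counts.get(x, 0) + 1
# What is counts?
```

Initial: counts = {}, items = ['a', 'b', 'a', 'b', 'c', 'b']
See 'a': counts = {'a': 1}
See 'b': counts = {'a': 1, 'b': 1}
See 'a': counts = {'a': 2, 'b': 1}
See 'b': counts = {'a': 2, 'b': 2}
See 'c': counts = {'a': 2, 'b': 2, 'c': 1}
See 'b': counts = {'a': 2, 'b': 3, 'c': 1}

{'a': 2, 'b': 3, 'c': 1}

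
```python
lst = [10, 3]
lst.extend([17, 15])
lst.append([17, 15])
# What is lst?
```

After line 1: lst = [10, 3]
After line 2 (extend unpacks [17, 15]): lst = [10, 3, 17, 15]
After line 3 (append adds [17, 15] as single element): lst = [10, 3, 17, 15, [17, 15]]

[10, 3, 17, 15, [17, 15]]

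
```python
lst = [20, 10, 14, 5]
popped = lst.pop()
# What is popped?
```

5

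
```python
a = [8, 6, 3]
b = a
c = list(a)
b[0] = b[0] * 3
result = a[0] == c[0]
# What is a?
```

After line 1: a = [8, 6, 3]
After line 2 (b = a, alias): a = [8, 6, 3], b = [8, 6, 3]
After line 3 (c = list(a) is a copy, new object): c = [8, 6, 3]
After line 4 (b[0] = 8 * 3 = 24; mutates shared a/b): a = b = [24, 6, 3], c = [8, 6, 3]
After line 5 (a[0] = 24, c[0] = 8; result = False)

[24, 6, 3]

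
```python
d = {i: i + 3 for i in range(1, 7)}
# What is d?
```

{1: 4, 2: 5, 3: 6, 4: 7, 5: 8, 6: 9}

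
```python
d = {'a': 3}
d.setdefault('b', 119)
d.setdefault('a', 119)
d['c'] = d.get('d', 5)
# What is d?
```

After line 1: d = {'a': 3}
After line 2 (setdefault adds 'b'=119): d = {'a': 3, 'b': 119}
After line 3 (setdefault 'a' no-op, already exists): d = {'a': 3, 'b': 119}
After line 4 (get('d', 5) returns default since 'd' not in d): d = {'a': 3, 'b': 119, 'c': 5}

{'a': 3, 'b': 119, 'c': 5}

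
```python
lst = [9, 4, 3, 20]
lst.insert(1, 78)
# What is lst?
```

[9, 78, 4, 3, 20]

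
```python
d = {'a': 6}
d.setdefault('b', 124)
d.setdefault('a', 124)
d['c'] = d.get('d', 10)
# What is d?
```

After line 1: d = {'a': 6}
After line 2 (setdefault adds 'b'=124): d = {'a': 6, 'b': 124}
After line 3 (setdefault 'a' no-op, already exists): d = {'a': 6, 'b': 124}
After line 4 (get('d', 10) returns default since 'd' not in d): d = {'a': 6, 'b': 124, 'c': 10}

{'a': 6, 'b': 124, 'c': 10}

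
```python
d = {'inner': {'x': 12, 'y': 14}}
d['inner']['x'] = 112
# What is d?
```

After line 1: d = {'inner': {'x': 12, 'y': 14}}
After line 2 (inner x overwritten): d = {'inner': {'x': 112, 'y': 14}}

{'inner': {'x': 112, 'y': 14}}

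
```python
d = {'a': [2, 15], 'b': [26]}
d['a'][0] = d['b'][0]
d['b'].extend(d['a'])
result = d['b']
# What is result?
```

After line 1: d = {'a': [2, 15], 'b': [26]}
After line 2 (a[0] = b[0] = 26): d = {'a': [26, 15], 'b': [26]}
After line 3 (b.extend(a) appends [26, 15]): d = {'a': [26, 15], 'b': [26, 26, 15]}
After line 4: result = d['b'] = [26, 26, 15]

[26, 26, 15]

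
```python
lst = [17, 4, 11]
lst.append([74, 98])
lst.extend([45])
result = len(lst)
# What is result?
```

After line 1: lst = [17, 4, 11]
After line 2 (append adds [74, 98] as single element): lst = [17, 4, 11, [74, 98]]
After line 3 (extend unpacks [45], adds 45): lst = [17, 4, 11, [74, 98], 45]
After line 4: result = len(lst) = 5

5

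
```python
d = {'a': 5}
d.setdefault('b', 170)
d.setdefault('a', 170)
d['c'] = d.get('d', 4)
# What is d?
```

After line 1: d = {'a': 5}
After line 2 (setdefault adds 'b'=170): d = {'a': 5, 'b': 170}
After line 3 (setdefault 'a' no-op, already exists): d = {'a': 5, 'b': 170}
After line 4 (get('d', 4) returns default since 'd' not in d): d = {'a': 5, 'b': 170, 'c': 4}

{'a': 5, 'b': 170, 'c': 4}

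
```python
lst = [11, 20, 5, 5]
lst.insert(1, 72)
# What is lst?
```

[11, 72, 20, 5, 5]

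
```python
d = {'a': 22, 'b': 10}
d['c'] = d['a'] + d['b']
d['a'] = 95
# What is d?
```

After line 1: d = {'a': 22, 'b': 10}
After line 2 (d['c'] = 22 + 10): d = {'a': 22, 'b': 10, 'c': 32}
After line 3: d = {'a': 95, 'b': 10, 'c': 32}

{'a': 95, 'b': 10, 'c': 32}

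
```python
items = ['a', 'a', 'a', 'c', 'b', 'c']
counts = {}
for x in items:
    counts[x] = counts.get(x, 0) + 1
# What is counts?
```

Initial: counts = {}, items = ['a', 'a', 'a', 'c', 'b', 'c']
See 'a': counts = {'a': 1}
See 'a': counts = {'a': 2}
See 'a': counts = {'a': 3}
See 'c': counts = {'a': 3, 'c': 1}
See 'b': counts = {'a': 3, 'c': 1, 'b': 1}
See 'c': counts = {'a': 3, 'c': 2, 'b': 1}

{'a': 3, 'c': 2, 'b': 1}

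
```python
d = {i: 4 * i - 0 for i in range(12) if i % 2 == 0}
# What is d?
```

{0: 0, 2: 8, 4: 16, 6: 24, 8: 32, 10: 40}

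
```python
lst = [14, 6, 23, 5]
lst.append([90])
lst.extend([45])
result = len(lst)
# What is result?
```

After line 1: lst = [14, 6, 23, 5]
After line 2 (append adds [90] as single element): lst = [14, 6, 23, 5, [90]]
After line 3 (extend unpacks [45], adds 45): lst = [14, 6, 23, 5, [90], 45]
After line 4: result = len(lst) = 6

6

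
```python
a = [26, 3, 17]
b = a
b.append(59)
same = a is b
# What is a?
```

After line 1: a = [26, 3, 17]
After line 2 (b = a is an alias, same object): a = [26, 3, 17], b = [26, 3, 17]
After line 3 (b.append mutates the shared list): a = [26, 3, 17, 59], b = [26, 3, 17, 59]
After line 4 (same = a is b; same object -> True): same = True

[26, 3, 17, 59]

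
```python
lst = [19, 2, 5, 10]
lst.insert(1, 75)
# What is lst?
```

[19, 75, 2, 5, 10]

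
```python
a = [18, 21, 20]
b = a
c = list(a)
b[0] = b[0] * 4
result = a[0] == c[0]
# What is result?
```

After line 1: a = [18, 21, 20]
After line 2 (b = a, alias): a = [18, 21, 20], b = [18, 21, 20]
After line 3 (c = list(a) is a copy, new object): c = [18, 21, 20]
After line 4 (b[0] = 18 * 4 = 72; mutates shared a/b): a = b = [72, 21, 20], c = [18, 21, 20]
After line 5 (a[0] = 72, c[0] = 18; result = False)

False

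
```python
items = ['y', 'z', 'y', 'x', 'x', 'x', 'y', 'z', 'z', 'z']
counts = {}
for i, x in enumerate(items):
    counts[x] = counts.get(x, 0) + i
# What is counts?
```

Initial: counts = {}, items = ['y', 'z', 'y', 'x', 'x', 'x', 'y', 'z', 'z', 'z']
i=0, x='y': counts = {'y': 0}
i=1, x='z': counts = {'y': 0, 'z': 1}
i=2, x='y': counts = {'y': 2, 'z': 1}
i=3, x='x': counts = {'y': 2, 'z': 1, 'x': 3}
i=4, x='x': counts = {'y': 2, 'z': 1, 'x': 7}
i=5, x='x': counts = {'y': 2, 'z': 1, 'x': 12}
i=6, x='y': counts = {'y': 8, 'z': 1, 'x': 12}
i=7, x='z': counts = {'y': 8, 'z': 8, 'x': 12}
i=8, x='z': counts = {'y': 8, 'z': 16, 'x': 12}
i=9, x='z': counts = {'y': 8, 'z': 25, 'x': 12}

{'y': 8, 'z': 25, 'x': 12}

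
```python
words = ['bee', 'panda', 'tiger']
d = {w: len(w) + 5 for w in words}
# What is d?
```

{'bee': 8, 'panda': 10, 'tiger': 10}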